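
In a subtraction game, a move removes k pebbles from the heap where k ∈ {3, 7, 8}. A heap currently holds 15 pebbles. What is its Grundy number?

1

Compute g(0), g(1), … for moves {3, 7, 8}:
k:     0  1  2  3  4  5  6  7  8  9 10 11 12 13 14 15
g(k):  0  0  0  1  1  1  0  2  2  1  3  0  0  2  1  1
So g(15) = 1.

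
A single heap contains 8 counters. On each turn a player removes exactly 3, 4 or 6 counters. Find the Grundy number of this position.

2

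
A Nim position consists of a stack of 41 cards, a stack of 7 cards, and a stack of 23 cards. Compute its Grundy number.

57

Compute the nim-sum pairwise:
41 ^ 7 = 46
46 ^ 23 = 57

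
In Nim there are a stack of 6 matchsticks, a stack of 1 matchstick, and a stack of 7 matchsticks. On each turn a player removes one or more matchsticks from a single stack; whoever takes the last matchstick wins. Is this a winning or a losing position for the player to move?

Losing position

Nim-sum: 6 ⊕ 1 ⊕ 7 = 0.
The nim-sum is 0, so this is a P-position: the player to move is in a losing position under optimal play.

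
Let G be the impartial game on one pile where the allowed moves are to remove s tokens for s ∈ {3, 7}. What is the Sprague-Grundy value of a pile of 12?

0

Compute g(0), g(1), … for moves {3, 7}:
g(0) = mex{} = 0
g(1) = mex{} = 0
g(2) = mex{} = 0
g(3) = mex{0} = 1
g(4) = mex{0} = 1
g(5) = mex{0} = 1
g(6) = mex{1} = 0
g(7) = mex{0,1} = 2
g(8) = mex{0,1} = 2
g(9) = mex{0} = 1
g(10) = mex{1,2} = 0
g(11) = mex{1,2} = 0
g(12) = mex{1} = 0
So g(12) = 0.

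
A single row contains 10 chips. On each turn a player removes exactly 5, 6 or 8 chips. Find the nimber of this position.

2

Grundy values for subtraction set {5, 6, 8}:
k:     0  1  2  3  4  5  6  7  8  9 10
g(k):  0  0  0  0  0  1  1  1  1  1  2
So g(10) = 2.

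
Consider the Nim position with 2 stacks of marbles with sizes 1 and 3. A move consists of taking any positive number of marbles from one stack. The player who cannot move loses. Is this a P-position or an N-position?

Nim-sum: 1 XOR 3 = 2.
The nim-sum is 2 ≠ 0, so this is an N-position: the player to move can win.

N-position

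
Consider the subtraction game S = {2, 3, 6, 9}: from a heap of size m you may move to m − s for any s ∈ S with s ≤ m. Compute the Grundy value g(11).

Grundy values for subtraction set {2, 3, 6, 9}:
k:     0  1  2  3  4  5  6  7  8  9 10 11
g(k):  0  0  1  1  2  0  3  1  2  2  3  3
So g(11) = 3.

3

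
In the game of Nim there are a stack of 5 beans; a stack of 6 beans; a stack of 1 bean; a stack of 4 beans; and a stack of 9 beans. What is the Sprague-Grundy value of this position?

15

Write each in binary and XOR column by column:
  0101  (5)
  0110  (6)
  0001  (1)
  0100  (4)
  1001  (9)
  ----
  1111  (15)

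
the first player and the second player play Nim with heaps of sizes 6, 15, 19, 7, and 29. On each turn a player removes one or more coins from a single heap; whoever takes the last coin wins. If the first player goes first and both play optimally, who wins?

Write each in binary and XOR column by column:
  00110  (6)
  01111  (15)
  10011  (19)
  00111  (7)
  11101  (29)
  -----
  00000  (0)
The nim-sum is 0, so this is a P-position: the player to move is in a losing position under optimal play; the first player is about to move from it and so loses — the second player wins.

the second player wins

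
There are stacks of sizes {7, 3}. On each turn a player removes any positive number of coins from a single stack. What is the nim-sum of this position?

Nim-sum: 7 XOR 3 = 4.

4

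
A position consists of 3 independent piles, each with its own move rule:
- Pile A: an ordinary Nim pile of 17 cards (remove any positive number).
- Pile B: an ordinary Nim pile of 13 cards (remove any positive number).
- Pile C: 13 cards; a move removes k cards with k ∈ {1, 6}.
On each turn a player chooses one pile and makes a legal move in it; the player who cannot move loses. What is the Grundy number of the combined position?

30

Pile A is a plain Nim pile of size 17, so its Grundy value is 17.
Pile B is a plain Nim pile of size 13, so its Grundy value is 13.
For pile C, compute g(0), g(1), … with moves {1, 6}:
k:     0  1  2  3  4  5  6  7  8  9 10 11 12 13
g(k):  0  1  0  1  0  1  2  0  1  0  1  0  1  2
So g(13) = 2.
The value of a disjunctive sum is the nim-sum of the parts.
Combined value = 17 XOR 13 XOR 2 = 30.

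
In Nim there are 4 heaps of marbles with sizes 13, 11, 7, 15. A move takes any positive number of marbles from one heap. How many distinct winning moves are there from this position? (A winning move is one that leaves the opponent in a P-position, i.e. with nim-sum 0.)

3

Nim-sum: 13 XOR 11 XOR 7 XOR 15 = 14.
The overall nim-sum is X = 14. A heap of size p has a winning move iff p XOR X < p (reduce it to p XOR X).
  13: 13 XOR 14 = 3 < 13 — winning move (to 3).
  11: 11 XOR 14 = 5 < 11 — winning move (to 5).
  7: 7 XOR 14 = 9 ≥ 7 — no move.
  15: 15 XOR 14 = 1 < 15 — winning move (to 1).
That gives 3 winning moves.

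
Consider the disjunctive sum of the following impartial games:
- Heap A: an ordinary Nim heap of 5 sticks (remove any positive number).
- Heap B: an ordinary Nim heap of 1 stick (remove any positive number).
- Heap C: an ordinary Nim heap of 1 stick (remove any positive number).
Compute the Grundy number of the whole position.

Heap A is a plain Nim heap of size 5, so its Grundy value is 5.
Heap B is a plain Nim heap of size 1, so its Grundy value is 1.
Heap C is a plain Nim heap of size 1, so its Grundy value is 1.
The value of a disjunctive sum is the nim-sum of the parts.
Combined value = 5 ⊕ 1 ⊕ 1 = 5.

5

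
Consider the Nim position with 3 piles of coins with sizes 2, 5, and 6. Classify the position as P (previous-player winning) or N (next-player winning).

N-position

Nim-sum: 2 ⊕ 5 ⊕ 6 = 1.
The nim-sum is 1 ≠ 0, so this is an N-position: the player to move can win.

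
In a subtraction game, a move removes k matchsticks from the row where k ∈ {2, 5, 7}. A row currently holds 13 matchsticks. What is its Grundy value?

0

Grundy values for subtraction set {2, 5, 7}:
g(0) = mex{} = 0
g(1) = mex{} = 0
g(2) = mex{0} = 1
g(3) = mex{0} = 1
g(4) = mex{1} = 0
g(5) = mex{0,1} = 2
g(6) = mex{0} = 1
g(7) = mex{0,1,2} = 3
g(8) = mex{0,1} = 2
g(9) = mex{0,1,3} = 2
g(10) = mex{1,2} = 0
g(11) = mex{0,1,2} = 3
g(12) = mex{0,2,3} = 1
g(13) = mex{1,2,3} = 0
So g(13) = 0.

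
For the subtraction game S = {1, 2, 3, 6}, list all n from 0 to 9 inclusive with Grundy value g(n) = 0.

Build the Grundy sequence with g(k) = mex{g(k−s) : s ∈ {1, 2, 3, 6}, s ≤ k}:
k:     0  1  2  3  4  5  6  7  8  9
g(k):  0  1  2  3  0  1  2  3  0  1
The P-positions (g = 0) in 0..9 are 0, 4, 8.

0, 4, 8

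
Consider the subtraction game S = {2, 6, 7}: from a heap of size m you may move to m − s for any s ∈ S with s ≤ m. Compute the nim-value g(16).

1

Build the Grundy sequence with g(k) = mex{g(k−s) : s ∈ {2, 6, 7}, s ≤ k}:
k:     0  1  2  3  4  5  6  7  8  9 10 11 12 13 14 15 16
g(k):  0  0  1  1  0  0  1  1  2  0  3  1  2  0  0  1  1
So g(16) = 1.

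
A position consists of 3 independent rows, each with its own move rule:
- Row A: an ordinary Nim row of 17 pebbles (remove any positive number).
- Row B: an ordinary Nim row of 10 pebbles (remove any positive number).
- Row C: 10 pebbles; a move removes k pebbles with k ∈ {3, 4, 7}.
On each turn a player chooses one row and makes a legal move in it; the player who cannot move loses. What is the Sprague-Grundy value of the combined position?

27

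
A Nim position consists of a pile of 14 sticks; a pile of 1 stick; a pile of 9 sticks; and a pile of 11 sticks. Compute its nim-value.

Compute the nim-sum pairwise:
14 XOR 1 = 15
15 XOR 9 = 6
6 XOR 11 = 13

13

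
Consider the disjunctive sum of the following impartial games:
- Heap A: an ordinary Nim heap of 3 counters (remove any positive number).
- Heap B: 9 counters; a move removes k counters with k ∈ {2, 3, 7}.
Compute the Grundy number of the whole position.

Heap A is a plain Nim heap of size 3, so its Grundy value is 3.
For heap B, compute g(0), g(1), … with moves {2, 3, 7}:
g(0) = mex{} = 0
g(1) = mex{} = 0
g(2) = mex{0} = 1
g(3) = mex{0} = 1
g(4) = mex{0,1} = 2
g(5) = mex{1} = 0
g(6) = mex{1,2} = 0
g(7) = mex{0,2} = 1
g(8) = mex{0} = 1
g(9) = mex{0,1} = 2
So g(9) = 2.
The value of a disjunctive sum is the nim-sum of the parts.
Combined value = 3 ⊕ 2 = 1.

1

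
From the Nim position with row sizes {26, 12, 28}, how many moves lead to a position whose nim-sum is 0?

3

Compute the nim-sum pairwise:
26 ^ 12 = 22
22 ^ 28 = 10
The overall nim-sum is X = 10. A row of size p has a winning move iff p XOR X < p (reduce it to p XOR X).
  26: 26 XOR 10 = 16 < 26 — winning move (to 16).
  12: 12 XOR 10 = 6 < 12 — winning move (to 6).
  28: 28 XOR 10 = 22 < 28 — winning move (to 22).
That gives 3 winning moves.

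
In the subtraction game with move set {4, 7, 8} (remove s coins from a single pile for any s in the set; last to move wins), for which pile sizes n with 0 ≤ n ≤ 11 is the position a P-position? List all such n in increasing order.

0, 1, 2, 3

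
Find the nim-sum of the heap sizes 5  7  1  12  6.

9

Compute the nim-sum pairwise:
5 XOR 7 = 2
2 XOR 1 = 3
3 XOR 12 = 15
15 XOR 6 = 9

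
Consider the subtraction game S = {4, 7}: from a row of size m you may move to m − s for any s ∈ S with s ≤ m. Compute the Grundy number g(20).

2

Grundy values for subtraction set {4, 7}:
k:     0  1  2  3  4  5  6  7  8  9 10 11 12 13 14 15 16 17 18 19 20
g(k):  0  0  0  0  1  1  1  1  2  2  2  0  0  0  0  1  1  1  1  2  2
So g(20) = 2.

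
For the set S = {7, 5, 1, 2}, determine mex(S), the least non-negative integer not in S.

0

0 is not in the set, so the mex is 0.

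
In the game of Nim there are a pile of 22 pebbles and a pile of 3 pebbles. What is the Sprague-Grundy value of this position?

21

Write each in binary and XOR column by column:
  10110  (22)
  00011  (3)
  -----
  10101  (21)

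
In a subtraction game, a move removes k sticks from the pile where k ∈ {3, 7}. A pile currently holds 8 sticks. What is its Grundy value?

Build the Grundy sequence with g(k) = mex{g(k−s) : s ∈ {3, 7}, s ≤ k}:
k:     0  1  2  3  4  5  6  7  8
g(k):  0  0  0  1  1  1  0  2  2
So g(8) = 2.

2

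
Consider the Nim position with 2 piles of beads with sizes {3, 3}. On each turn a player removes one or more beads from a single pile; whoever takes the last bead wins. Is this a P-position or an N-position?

Write each in binary and XOR column by column:
  11  (3)
  11  (3)
  --
  00  (0)
The nim-sum is 0, so this is a P-position: the player to move is in a losing position under optimal play.

P-position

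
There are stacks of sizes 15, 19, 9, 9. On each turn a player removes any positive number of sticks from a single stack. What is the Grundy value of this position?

Compute the nim-sum pairwise:
15 ⊕ 19 = 28
28 ⊕ 9 = 21
21 ⊕ 9 = 28

28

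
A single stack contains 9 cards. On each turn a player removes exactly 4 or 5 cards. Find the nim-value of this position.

0

Compute g(0), g(1), … for moves {4, 5}:
g(0) = mex{} = 0
g(1) = mex{} = 0
g(2) = mex{} = 0
g(3) = mex{} = 0
g(4) = mex{0} = 1
g(5) = mex{0} = 1
g(6) = mex{0} = 1
g(7) = mex{0} = 1
g(8) = mex{0,1} = 2
g(9) = mex{1} = 0
So g(9) = 0.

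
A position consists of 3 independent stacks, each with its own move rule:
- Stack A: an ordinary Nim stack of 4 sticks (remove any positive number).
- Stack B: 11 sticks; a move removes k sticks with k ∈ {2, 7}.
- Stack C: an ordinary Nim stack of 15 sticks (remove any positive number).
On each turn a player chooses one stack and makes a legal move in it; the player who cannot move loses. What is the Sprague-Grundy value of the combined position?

10

Stack A is a plain Nim stack of size 4, so its Grundy value is 4.
Grundy values for stack B (subtraction set {2, 7}):
g(0) = mex{} = 0
g(1) = mex{} = 0
g(2) = mex{0} = 1
g(3) = mex{0} = 1
g(4) = mex{1} = 0
g(5) = mex{1} = 0
g(6) = mex{0} = 1
g(7) = mex{0} = 1
g(8) = mex{0,1} = 2
g(9) = mex{1} = 0
g(10) = mex{1,2} = 0
g(11) = mex{0} = 1
So g(11) = 1.
Stack C is a plain Nim stack of size 15, so its Grundy value is 15.
The value of a disjunctive sum is the nim-sum of the parts.
Combined value = 4 ⊕ 1 ⊕ 15 = 10.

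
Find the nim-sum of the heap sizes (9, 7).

14

Bitwise XOR of the heap sizes:
  1001  (9)
  0111  (7)
  ----
  1110  (14)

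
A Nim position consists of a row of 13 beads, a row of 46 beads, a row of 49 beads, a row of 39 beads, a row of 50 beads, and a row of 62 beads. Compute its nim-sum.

57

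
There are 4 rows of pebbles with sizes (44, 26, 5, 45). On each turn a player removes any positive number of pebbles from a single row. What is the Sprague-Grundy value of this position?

Bitwise XOR of the heap sizes:
  101100  (44)
  011010  (26)
  000101  (5)
  101101  (45)
  ------
  011110  (30)

30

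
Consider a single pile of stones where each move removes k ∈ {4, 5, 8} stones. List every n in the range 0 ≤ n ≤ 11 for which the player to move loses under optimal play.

0, 1, 2, 3

Build the Grundy sequence with g(k) = mex{g(k−s) : s ∈ {4, 5, 8}, s ≤ k}:
k:     0  1  2  3  4  5  6  7  8  9 10 11
g(k):  0  0  0  0  1  1  1  1  2  2  2  2
The P-positions (g = 0) in 0..11 are 0, 1, 2, 3.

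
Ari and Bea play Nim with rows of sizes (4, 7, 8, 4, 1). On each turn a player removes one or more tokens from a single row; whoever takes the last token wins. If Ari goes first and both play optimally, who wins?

Ari wins

Compute the nim-sum pairwise:
4 ⊕ 7 = 3
3 ⊕ 8 = 11
11 ⊕ 4 = 15
15 ⊕ 1 = 14
The nim-sum is 14 ≠ 0, so this is an N-position: the player to move can win; Ari has a winning move.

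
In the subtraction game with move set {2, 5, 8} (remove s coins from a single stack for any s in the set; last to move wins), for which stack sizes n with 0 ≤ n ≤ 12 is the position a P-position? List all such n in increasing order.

0, 1, 4, 7, 10, 11

Compute g(0), g(1), … for moves {2, 5, 8}:
g(0) = mex{} = 0
g(1) = mex{} = 0
g(2) = mex{0} = 1
g(3) = mex{0} = 1
g(4) = mex{1} = 0
g(5) = mex{0,1} = 2
g(6) = mex{0} = 1
g(7) = mex{1,2} = 0
g(8) = mex{0,1} = 2
g(9) = mex{0} = 1
g(10) = mex{1,2} = 0
g(11) = mex{1} = 0
g(12) = mex{0} = 1
The P-positions (g = 0) in 0..12 are 0, 1, 4, 7, 10, 11.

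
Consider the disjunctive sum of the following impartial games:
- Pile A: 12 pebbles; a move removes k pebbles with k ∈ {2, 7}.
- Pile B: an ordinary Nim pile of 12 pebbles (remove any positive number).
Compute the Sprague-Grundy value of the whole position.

For pile A, compute g(0), g(1), … with moves {2, 7}:
g(0) = mex{} = 0
g(1) = mex{} = 0
g(2) = mex{0} = 1
g(3) = mex{0} = 1
g(4) = mex{1} = 0
g(5) = mex{1} = 0
g(6) = mex{0} = 1
g(7) = mex{0} = 1
g(8) = mex{0,1} = 2
g(9) = mex{1} = 0
g(10) = mex{1,2} = 0
g(11) = mex{0} = 1
g(12) = mex{0} = 1
So g(12) = 1.
Pile B is a plain Nim pile of size 12, so its Grundy value is 12.
The value of a disjunctive sum is the nim-sum of the parts.
Combined value = 1 ⊕ 12 = 13.

13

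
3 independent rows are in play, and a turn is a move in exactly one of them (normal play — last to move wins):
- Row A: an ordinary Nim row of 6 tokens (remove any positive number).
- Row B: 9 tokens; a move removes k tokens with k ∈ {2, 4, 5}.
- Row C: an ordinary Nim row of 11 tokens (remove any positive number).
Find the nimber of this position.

12

Row A is a plain Nim row of size 6, so its Grundy value is 6.
For row B, compute g(0), g(1), … with moves {2, 4, 5}:
g(0) = mex{} = 0
g(1) = mex{} = 0
g(2) = mex{0} = 1
g(3) = mex{0} = 1
g(4) = mex{0,1} = 2
g(5) = mex{0,1} = 2
g(6) = mex{0,1,2} = 3
g(7) = mex{1,2} = 0
g(8) = mex{1,2,3} = 0
g(9) = mex{0,2} = 1
So g(9) = 1.
Row C is a plain Nim row of size 11, so its Grundy value is 11.
The value of a disjunctive sum is the nim-sum of the parts.
Combined value = 6 XOR 1 XOR 11 = 12.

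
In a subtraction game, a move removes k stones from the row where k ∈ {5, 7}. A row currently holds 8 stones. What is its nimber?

Compute g(0), g(1), … for moves {5, 7}:
g(0) = mex{} = 0
g(1) = mex{} = 0
g(2) = mex{} = 0
g(3) = mex{} = 0
g(4) = mex{} = 0
g(5) = mex{0} = 1
g(6) = mex{0} = 1
g(7) = mex{0} = 1
g(8) = mex{0} = 1
So g(8) = 1.

1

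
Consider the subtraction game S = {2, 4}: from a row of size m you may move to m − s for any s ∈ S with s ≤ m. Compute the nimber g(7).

Grundy values for subtraction set {2, 4}:
g(0) = mex{} = 0
g(1) = mex{} = 0
g(2) = mex{0} = 1
g(3) = mex{0} = 1
g(4) = mex{0,1} = 2
g(5) = mex{0,1} = 2
g(6) = mex{1,2} = 0
g(7) = mex{1,2} = 0
So g(7) = 0.

0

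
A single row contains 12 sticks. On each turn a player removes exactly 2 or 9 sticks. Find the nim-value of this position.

0

Grundy values for subtraction set {2, 9}:
g(0) = mex{} = 0
g(1) = mex{} = 0
g(2) = mex{0} = 1
g(3) = mex{0} = 1
g(4) = mex{1} = 0
g(5) = mex{1} = 0
g(6) = mex{0} = 1
g(7) = mex{0} = 1
g(8) = mex{1} = 0
g(9) = mex{0,1} = 2
g(10) = mex{0} = 1
g(11) = mex{1,2} = 0
g(12) = mex{1} = 0
So g(12) = 0.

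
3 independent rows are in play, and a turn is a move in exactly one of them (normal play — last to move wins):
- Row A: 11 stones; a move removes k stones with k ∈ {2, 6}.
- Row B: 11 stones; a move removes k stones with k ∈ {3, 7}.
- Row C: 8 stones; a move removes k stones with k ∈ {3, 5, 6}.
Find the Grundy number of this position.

3

Build the Grundy sequence for row A with g(k) = mex{g(k−s) : s ∈ {2, 6}, s ≤ k}:
k:     0  1  2  3  4  5  6  7  8  9 10 11
g(k):  0  0  1  1  0  0  1  1  0  0  1  1
So g(11) = 1.
Build the Grundy sequence for row B with g(k) = mex{g(k−s) : s ∈ {3, 7}, s ≤ k}:
k:     0  1  2  3  4  5  6  7  8  9 10 11
g(k):  0  0  0  1  1  1  0  2  2  1  0  0
So g(11) = 0.
Build the Grundy sequence for row C with g(k) = mex{g(k−s) : s ∈ {3, 5, 6}, s ≤ k}:
g(0) = mex{} = 0
g(1) = mex{} = 0
g(2) = mex{} = 0
g(3) = mex{0} = 1
g(4) = mex{0} = 1
g(5) = mex{0} = 1
g(6) = mex{0,1} = 2
g(7) = mex{0,1} = 2
g(8) = mex{0,1} = 2
So g(8) = 2.
The value of a disjunctive sum is the nim-sum of the parts.
Combined value = 1 XOR 0 XOR 2 = 3.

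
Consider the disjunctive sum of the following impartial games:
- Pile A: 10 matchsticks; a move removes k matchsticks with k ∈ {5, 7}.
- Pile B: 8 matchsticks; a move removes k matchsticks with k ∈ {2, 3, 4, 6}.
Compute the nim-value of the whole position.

Grundy values for pile A (subtraction set {5, 7}):
k:     0  1  2  3  4  5  6  7  8  9 10
g(k):  0  0  0  0  0  1  1  1  1  1  2
So g(10) = 2.
Grundy values for pile B (subtraction set {2, 3, 4, 6}):
g(0) = mex{} = 0
g(1) = mex{} = 0
g(2) = mex{0} = 1
g(3) = mex{0} = 1
g(4) = mex{0,1} = 2
g(5) = mex{0,1} = 2
g(6) = mex{0,1,2} = 3
g(7) = mex{0,1,2} = 3
g(8) = mex{1,2,3} = 0
So g(8) = 0.
The value of a disjunctive sum is the nim-sum of the parts.
Combined value = 2 ⊕ 0 = 2.

2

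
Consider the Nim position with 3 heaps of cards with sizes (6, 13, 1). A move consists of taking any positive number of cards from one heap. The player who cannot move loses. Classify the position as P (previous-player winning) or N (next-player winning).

N-position

In binary:
  0110  (6)
  1101  (13)
  0001  (1)
  ----
  1010  (10)
The nim-sum is 10 ≠ 0, so this is an N-position: the player to move can win.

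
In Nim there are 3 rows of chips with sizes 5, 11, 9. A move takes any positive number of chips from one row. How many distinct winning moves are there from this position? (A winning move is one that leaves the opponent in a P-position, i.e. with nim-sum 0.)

Nim-sum: 5 ^ 11 ^ 9 = 7.
The overall nim-sum is X = 7. A row of size p has a winning move iff p XOR X < p (reduce it to p XOR X).
  5: 5 XOR 7 = 2 < 5 — winning move (to 2).
  11: 11 XOR 7 = 12 ≥ 11 — no move.
  9: 9 XOR 7 = 14 ≥ 9 — no move.
That gives 1 winning move.

1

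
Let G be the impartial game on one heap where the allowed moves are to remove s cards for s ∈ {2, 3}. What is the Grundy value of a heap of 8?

1

Compute g(0), g(1), … for moves {2, 3}:
g(0) = mex{} = 0
g(1) = mex{} = 0
g(2) = mex{0} = 1
g(3) = mex{0} = 1
g(4) = mex{0,1} = 2
g(5) = mex{1} = 0
g(6) = mex{1,2} = 0
g(7) = mex{0,2} = 1
g(8) = mex{0} = 1
So g(8) = 1.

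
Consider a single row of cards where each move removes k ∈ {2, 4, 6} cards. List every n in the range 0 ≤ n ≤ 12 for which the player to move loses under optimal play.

0, 1, 8, 9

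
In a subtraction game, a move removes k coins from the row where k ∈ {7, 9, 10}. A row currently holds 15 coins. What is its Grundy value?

2

Build the Grundy sequence with g(k) = mex{g(k−s) : s ∈ {7, 9, 10}, s ≤ k}:
k:     0  1  2  3  4  5  6  7  8  9 10 11 12 13 14 15
g(k):  0  0  0  0  0  0  0  1  1  1  1  1  1  1  2  2
So g(15) = 2.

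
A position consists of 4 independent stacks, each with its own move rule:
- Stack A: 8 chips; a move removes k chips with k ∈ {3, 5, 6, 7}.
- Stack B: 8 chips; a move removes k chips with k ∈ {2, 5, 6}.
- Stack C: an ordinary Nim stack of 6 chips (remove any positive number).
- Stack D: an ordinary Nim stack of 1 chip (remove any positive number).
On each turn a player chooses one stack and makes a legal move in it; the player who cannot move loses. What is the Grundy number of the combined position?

5

Grundy values for stack A (subtraction set {3, 5, 6, 7}):
k:     0  1  2  3  4  5  6  7  8
g(k):  0  0  0  1  1  1  2  2  2
So g(8) = 2.
For stack B, compute g(0), g(1), … with moves {2, 5, 6}:
g(0) = mex{} = 0
g(1) = mex{} = 0
g(2) = mex{0} = 1
g(3) = mex{0} = 1
g(4) = mex{1} = 0
g(5) = mex{0,1} = 2
g(6) = mex{0} = 1
g(7) = mex{0,1,2} = 3
g(8) = mex{1} = 0
So g(8) = 0.
Stack C is a plain Nim stack of size 6, so its Grundy value is 6.
Stack D is a plain Nim stack of size 1, so its Grundy value is 1.
The value of a disjunctive sum is the nim-sum of the parts.
Combined value = 2 XOR 0 XOR 6 XOR 1 = 5.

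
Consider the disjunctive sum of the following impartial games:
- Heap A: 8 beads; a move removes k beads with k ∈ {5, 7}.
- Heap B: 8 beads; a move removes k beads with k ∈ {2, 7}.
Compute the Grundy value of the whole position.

3

For heap A, compute g(0), g(1), … with moves {5, 7}:
k:     0  1  2  3  4  5  6  7  8
g(k):  0  0  0  0  0  1  1  1  1
So g(8) = 1.
Build the Grundy sequence for heap B with g(k) = mex{g(k−s) : s ∈ {2, 7}, s ≤ k}:
k:     0  1  2  3  4  5  6  7  8
g(k):  0  0  1  1  0  0  1  1  2
So g(8) = 2.
The value of a disjunctive sum is the nim-sum of the parts.
Combined value = 1 XOR 2 = 3.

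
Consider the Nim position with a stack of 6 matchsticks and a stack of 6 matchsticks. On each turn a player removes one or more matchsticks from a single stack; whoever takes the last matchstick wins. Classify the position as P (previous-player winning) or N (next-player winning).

P-position

Compute the nim-sum pairwise:
6 ^ 6 = 0
The nim-sum is 0, so this is a P-position: the player to move is in a losing position under optimal play.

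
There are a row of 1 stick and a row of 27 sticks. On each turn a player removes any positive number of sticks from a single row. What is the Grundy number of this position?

26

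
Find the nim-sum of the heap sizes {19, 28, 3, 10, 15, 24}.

17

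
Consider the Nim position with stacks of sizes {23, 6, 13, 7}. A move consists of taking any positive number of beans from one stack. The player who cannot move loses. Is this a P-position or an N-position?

N-position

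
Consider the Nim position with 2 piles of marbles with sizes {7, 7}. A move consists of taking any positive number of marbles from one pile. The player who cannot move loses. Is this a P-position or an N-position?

P-position

Compute the nim-sum pairwise:
7 ^ 7 = 0
The nim-sum is 0, so this is a P-position: the player to move is in a losing position under optimal play.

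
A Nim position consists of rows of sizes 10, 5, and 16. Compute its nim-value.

31

Bitwise XOR of the heap sizes:
  01010  (10)
  00101  (5)
  10000  (16)
  -----
  11111  (31)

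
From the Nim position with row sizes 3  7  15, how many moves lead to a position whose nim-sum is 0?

Nim-sum: 3 ⊕ 7 ⊕ 15 = 11.
The overall nim-sum is X = 11. A row of size p has a winning move iff p XOR X < p (reduce it to p XOR X).
  3: 3 XOR 11 = 8 ≥ 3 — no move.
  7: 7 XOR 11 = 12 ≥ 7 — no move.
  15: 15 XOR 11 = 4 < 15 — winning move (to 4).
That gives 1 winning move.

1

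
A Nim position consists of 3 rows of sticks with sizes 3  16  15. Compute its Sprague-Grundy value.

28

Compute the nim-sum pairwise:
3 XOR 16 = 19
19 XOR 15 = 28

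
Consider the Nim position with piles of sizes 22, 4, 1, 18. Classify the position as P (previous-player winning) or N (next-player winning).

Write each in binary and XOR column by column:
  10110  (22)
  00100  (4)
  00001  (1)
  10010  (18)
  -----
  00001  (1)
The nim-sum is 1 ≠ 0, so this is an N-position: the player to move can win.

N-position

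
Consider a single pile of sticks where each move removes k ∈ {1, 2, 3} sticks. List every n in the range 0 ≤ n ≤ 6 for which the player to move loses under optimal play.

Compute g(0), g(1), … for moves {1, 2, 3}:
k:     0  1  2  3  4  5  6
g(k):  0  1  2  3  0  1  2
The P-positions (g = 0) in 0..6 are 0, 4.

0, 4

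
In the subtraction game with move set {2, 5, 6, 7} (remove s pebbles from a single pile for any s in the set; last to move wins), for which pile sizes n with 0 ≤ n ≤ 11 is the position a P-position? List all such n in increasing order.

Compute g(0), g(1), … for moves {2, 5, 6, 7}:
k:     0  1  2  3  4  5  6  7  8  9 10 11
g(k):  0  0  1  1  0  2  1  3  2  2  3  3
The P-positions (g = 0) in 0..11 are 0, 1, 4.

0, 1, 4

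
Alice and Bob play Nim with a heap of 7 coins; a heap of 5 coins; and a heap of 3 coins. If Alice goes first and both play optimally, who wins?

Alice wins

Write each in binary and XOR column by column:
  111  (7)
  101  (5)
  011  (3)
  ---
  001  (1)
The nim-sum is 1 ≠ 0, so this is an N-position: the player to move can win; Alice has a winning move.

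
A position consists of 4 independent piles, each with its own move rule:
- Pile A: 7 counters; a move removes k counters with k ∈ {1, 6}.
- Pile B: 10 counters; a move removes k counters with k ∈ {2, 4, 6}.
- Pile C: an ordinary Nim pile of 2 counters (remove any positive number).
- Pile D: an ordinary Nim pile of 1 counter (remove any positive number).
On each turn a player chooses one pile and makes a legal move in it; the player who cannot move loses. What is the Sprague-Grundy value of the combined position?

2

For pile A, compute g(0), g(1), … with moves {1, 6}:
k:     0  1  2  3  4  5  6  7
g(k):  0  1  0  1  0  1  2  0
So g(7) = 0.
For pile B, compute g(0), g(1), … with moves {2, 4, 6}:
g(0) = mex{} = 0
g(1) = mex{} = 0
g(2) = mex{0} = 1
g(3) = mex{0} = 1
g(4) = mex{0,1} = 2
g(5) = mex{0,1} = 2
g(6) = mex{0,1,2} = 3
g(7) = mex{0,1,2} = 3
g(8) = mex{1,2,3} = 0
g(9) = mex{1,2,3} = 0
g(10) = mex{0,2,3} = 1
So g(10) = 1.
Pile C is a plain Nim pile of size 2, so its Grundy value is 2.
Pile D is a plain Nim pile of size 1, so its Grundy value is 1.
The value of a disjunctive sum is the nim-sum of the parts.
Combined value = 0 XOR 1 XOR 2 XOR 1 = 2.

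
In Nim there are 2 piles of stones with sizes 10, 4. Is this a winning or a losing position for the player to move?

Winning position

Bitwise XOR of the heap sizes:
  1010  (10)
  0100  (4)
  ----
  1110  (14)
The nim-sum is 14 ≠ 0, so this is an N-position: the player to move can win.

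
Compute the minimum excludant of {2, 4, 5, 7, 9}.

0

0 is not in the set, so the mex is 0.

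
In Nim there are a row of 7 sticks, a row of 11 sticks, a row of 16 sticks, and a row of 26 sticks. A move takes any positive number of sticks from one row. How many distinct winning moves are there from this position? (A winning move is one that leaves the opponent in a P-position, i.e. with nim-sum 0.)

1

Nim-sum: 7 ⊕ 11 ⊕ 16 ⊕ 26 = 6.
The overall nim-sum is X = 6. A row of size p has a winning move iff p XOR X < p (reduce it to p XOR X).
  7: 7 XOR 6 = 1 < 7 — winning move (to 1).
  11: 11 XOR 6 = 13 ≥ 11 — no move.
  16: 16 XOR 6 = 22 ≥ 16 — no move.
  26: 26 XOR 6 = 28 ≥ 26 — no move.
That gives 1 winning move.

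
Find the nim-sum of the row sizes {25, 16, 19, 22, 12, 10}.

Nim-sum: 25 XOR 16 XOR 19 XOR 22 XOR 12 XOR 10 = 10.

10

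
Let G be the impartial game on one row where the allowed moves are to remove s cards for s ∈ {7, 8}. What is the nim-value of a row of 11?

Grundy values for subtraction set {7, 8}:
g(0) = mex{} = 0
g(1) = mex{} = 0
g(2) = mex{} = 0
g(3) = mex{} = 0
g(4) = mex{} = 0
g(5) = mex{} = 0
g(6) = mex{} = 0
g(7) = mex{0} = 1
g(8) = mex{0} = 1
g(9) = mex{0} = 1
g(10) = mex{0} = 1
g(11) = mex{0} = 1
So g(11) = 1.

1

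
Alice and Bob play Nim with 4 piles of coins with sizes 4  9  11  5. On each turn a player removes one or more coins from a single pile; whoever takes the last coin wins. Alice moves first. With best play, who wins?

Compute the nim-sum pairwise:
4 XOR 9 = 13
13 XOR 11 = 6
6 XOR 5 = 3
The nim-sum is 3 ≠ 0, so this is an N-position: the player to move can win; Alice has a winning move.

Alice wins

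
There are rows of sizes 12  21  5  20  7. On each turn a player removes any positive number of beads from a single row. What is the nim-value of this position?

15

In binary:
  01100  (12)
  10101  (21)
  00101  (5)
  10100  (20)
  00111  (7)
  -----
  01111  (15)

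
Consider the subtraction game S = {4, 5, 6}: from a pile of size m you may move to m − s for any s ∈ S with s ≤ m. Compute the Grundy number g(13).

0

Grundy values for subtraction set {4, 5, 6}:
g(0) = mex{} = 0
g(1) = mex{} = 0
g(2) = mex{} = 0
g(3) = mex{} = 0
g(4) = mex{0} = 1
g(5) = mex{0} = 1
g(6) = mex{0} = 1
g(7) = mex{0} = 1
g(8) = mex{0,1} = 2
g(9) = mex{0,1} = 2
g(10) = mex{1} = 0
g(11) = mex{1} = 0
g(12) = mex{1,2} = 0
g(13) = mex{1,2} = 0
So g(13) = 0.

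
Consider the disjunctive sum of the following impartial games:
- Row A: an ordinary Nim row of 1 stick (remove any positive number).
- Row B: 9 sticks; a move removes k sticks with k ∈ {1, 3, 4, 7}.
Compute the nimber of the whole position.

0

Row A is a plain Nim row of size 1, so its Grundy value is 1.
For row B, compute g(0), g(1), … with moves {1, 3, 4, 7}:
g(0) = mex{} = 0
g(1) = mex{0} = 1
g(2) = mex{1} = 0
g(3) = mex{0} = 1
g(4) = mex{0,1} = 2
g(5) = mex{0,1,2} = 3
g(6) = mex{0,1,3} = 2
g(7) = mex{0,1,2} = 3
g(8) = mex{1,2,3} = 0
g(9) = mex{0,2,3} = 1
So g(9) = 1.
The value of a disjunctive sum is the nim-sum of the parts.
Combined value = 1 XOR 1 = 0.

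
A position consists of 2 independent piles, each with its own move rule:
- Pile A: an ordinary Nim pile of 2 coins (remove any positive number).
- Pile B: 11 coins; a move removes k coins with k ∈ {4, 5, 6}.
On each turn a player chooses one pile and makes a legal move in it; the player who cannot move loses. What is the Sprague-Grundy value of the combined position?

Pile A is a plain Nim pile of size 2, so its Grundy value is 2.
Build the Grundy sequence for pile B with g(k) = mex{g(k−s) : s ∈ {4, 5, 6}, s ≤ k}:
k:     0  1  2  3  4  5  6  7  8  9 10 11
g(k):  0  0  0  0  1  1  1  1  2  2  0  0
So g(11) = 0.
By the Sprague-Grundy theorem, the Grundy value of a sum of independent games is the XOR of the component values.
Combined value = 2 ⊕ 0 = 2.

2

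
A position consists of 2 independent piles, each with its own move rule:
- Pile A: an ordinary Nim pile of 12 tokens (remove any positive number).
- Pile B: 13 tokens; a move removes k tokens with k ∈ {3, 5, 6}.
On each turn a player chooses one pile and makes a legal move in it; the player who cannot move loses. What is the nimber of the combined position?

Pile A is a plain Nim pile of size 12, so its Grundy value is 12.
Build the Grundy sequence for pile B with g(k) = mex{g(k−s) : s ∈ {3, 5, 6}, s ≤ k}:
g(0) = mex{} = 0
g(1) = mex{} = 0
g(2) = mex{} = 0
g(3) = mex{0} = 1
g(4) = mex{0} = 1
g(5) = mex{0} = 1
g(6) = mex{0,1} = 2
g(7) = mex{0,1} = 2
g(8) = mex{0,1} = 2
g(9) = mex{1,2} = 0
g(10) = mex{1,2} = 0
g(11) = mex{1,2} = 0
g(12) = mex{0,2} = 1
g(13) = mex{0,2} = 1
So g(13) = 1.
The value of a disjunctive sum is the nim-sum of the parts.
Combined value = 12 ⊕ 1 = 13.

13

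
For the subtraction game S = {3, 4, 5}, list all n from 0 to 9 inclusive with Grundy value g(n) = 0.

0, 1, 2, 8, 9

Compute g(0), g(1), … for moves {3, 4, 5}:
k:     0  1  2  3  4  5  6  7  8  9
g(k):  0  0  0  1  1  1  2  2  0  0
The P-positions (g = 0) in 0..9 are 0, 1, 2, 8, 9.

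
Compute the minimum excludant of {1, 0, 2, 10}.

3

The values 0, 1, 2 are all present; 3 is the first non-negative integer missing from the set.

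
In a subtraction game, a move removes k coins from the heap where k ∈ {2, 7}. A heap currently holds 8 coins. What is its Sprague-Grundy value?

Build the Grundy sequence with g(k) = mex{g(k−s) : s ∈ {2, 7}, s ≤ k}:
g(0) = mex{} = 0
g(1) = mex{} = 0
g(2) = mex{0} = 1
g(3) = mex{0} = 1
g(4) = mex{1} = 0
g(5) = mex{1} = 0
g(6) = mex{0} = 1
g(7) = mex{0} = 1
g(8) = mex{0,1} = 2
So g(8) = 2.

2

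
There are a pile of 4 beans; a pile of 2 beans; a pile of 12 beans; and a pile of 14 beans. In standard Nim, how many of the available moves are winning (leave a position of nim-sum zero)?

In binary:
  0100  (4)
  0010  (2)
  1100  (12)
  1110  (14)
  ----
  0100  (4)
The overall nim-sum is X = 4. A pile of size p has a winning move iff p XOR X < p (reduce it to p XOR X).
  4: 4 XOR 4 = 0 < 4 — winning move (to 0).
  2: 2 XOR 4 = 6 ≥ 2 — no move.
  12: 12 XOR 4 = 8 < 12 — winning move (to 8).
  14: 14 XOR 4 = 10 < 14 — winning move (to 10).
That gives 3 winning moves.

3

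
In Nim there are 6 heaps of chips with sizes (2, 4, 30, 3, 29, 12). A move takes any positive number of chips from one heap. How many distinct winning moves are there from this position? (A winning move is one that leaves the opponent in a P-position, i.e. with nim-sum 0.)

Compute the nim-sum pairwise:
2 ^ 4 = 6
6 ^ 30 = 24
24 ^ 3 = 27
27 ^ 29 = 6
6 ^ 12 = 10
The overall nim-sum is X = 10. A heap of size p has a winning move iff p XOR X < p (reduce it to p XOR X).
  2: 2 XOR 10 = 8 ≥ 2 — no move.
  4: 4 XOR 10 = 14 ≥ 4 — no move.
  30: 30 XOR 10 = 20 < 30 — winning move (to 20).
  3: 3 XOR 10 = 9 ≥ 3 — no move.
  29: 29 XOR 10 = 23 < 29 — winning move (to 23).
  12: 12 XOR 10 = 6 < 12 — winning move (to 6).
That gives 3 winning moves.

3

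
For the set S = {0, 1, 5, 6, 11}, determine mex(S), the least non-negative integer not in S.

2

The values 0, 1 are all present; 2 is the first non-negative integer missing from the set.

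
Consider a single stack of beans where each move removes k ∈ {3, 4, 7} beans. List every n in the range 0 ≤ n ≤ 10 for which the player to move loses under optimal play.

0, 1, 2, 10

Grundy values for subtraction set {3, 4, 7}:
k:     0  1  2  3  4  5  6  7  8  9 10
g(k):  0  0  0  1  1  1  2  2  2  3  0
The P-positions (g = 0) in 0..10 are 0, 1, 2, 10.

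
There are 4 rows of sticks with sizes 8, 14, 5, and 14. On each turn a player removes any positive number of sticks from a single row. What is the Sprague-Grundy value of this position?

13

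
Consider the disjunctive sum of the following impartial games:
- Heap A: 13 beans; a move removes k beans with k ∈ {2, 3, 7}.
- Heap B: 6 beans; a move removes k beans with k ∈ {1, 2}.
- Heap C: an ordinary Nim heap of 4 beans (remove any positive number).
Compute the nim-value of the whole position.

Grundy values for heap A (subtraction set {2, 3, 7}):
k:     0  1  2  3  4  5  6  7  8  9 10 11 12 13
g(k):  0  0  1  1  2  0  0  1  1  2  0  0  1  1
So g(13) = 1.
Grundy values for heap B (subtraction set {1, 2}):
g(0) = mex{} = 0
g(1) = mex{0} = 1
g(2) = mex{0,1} = 2
g(3) = mex{1,2} = 0
g(4) = mex{0,2} = 1
g(5) = mex{0,1} = 2
g(6) = mex{1,2} = 0
So g(6) = 0.
Heap C is a plain Nim heap of size 4, so its Grundy value is 4.
By the Sprague-Grundy theorem, the Grundy value of a sum of independent games is the XOR of the component values.
Combined value = 1 ⊕ 0 ⊕ 4 = 5.

5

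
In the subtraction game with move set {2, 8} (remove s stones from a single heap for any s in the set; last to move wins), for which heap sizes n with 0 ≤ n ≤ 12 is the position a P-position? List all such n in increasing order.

0, 1, 4, 5, 10, 11

Grundy values for subtraction set {2, 8}:
g(0) = mex{} = 0
g(1) = mex{} = 0
g(2) = mex{0} = 1
g(3) = mex{0} = 1
g(4) = mex{1} = 0
g(5) = mex{1} = 0
g(6) = mex{0} = 1
g(7) = mex{0} = 1
g(8) = mex{0,1} = 2
g(9) = mex{0,1} = 2
g(10) = mex{1,2} = 0
g(11) = mex{1,2} = 0
g(12) = mex{0} = 1
The P-positions (g = 0) in 0..12 are 0, 1, 4, 5, 10, 11.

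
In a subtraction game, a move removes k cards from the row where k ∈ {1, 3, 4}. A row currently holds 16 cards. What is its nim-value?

Build the Grundy sequence with g(k) = mex{g(k−s) : s ∈ {1, 3, 4}, s ≤ k}:
k:     0  1  2  3  4  5  6  7  8  9 10 11 12 13 14 15 16
g(k):  0  1  0  1  2  3  2  0  1  0  1  2  3  2  0  1  0
So g(16) = 0.

0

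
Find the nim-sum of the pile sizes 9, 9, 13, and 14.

3

Nim-sum: 9 XOR 9 XOR 13 XOR 14 = 3.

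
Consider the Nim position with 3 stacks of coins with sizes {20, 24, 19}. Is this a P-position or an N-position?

In binary:
  10100  (20)
  11000  (24)
  10011  (19)
  -----
  11111  (31)
The nim-sum is 31 ≠ 0, so this is an N-position: the player to move can win.

N-position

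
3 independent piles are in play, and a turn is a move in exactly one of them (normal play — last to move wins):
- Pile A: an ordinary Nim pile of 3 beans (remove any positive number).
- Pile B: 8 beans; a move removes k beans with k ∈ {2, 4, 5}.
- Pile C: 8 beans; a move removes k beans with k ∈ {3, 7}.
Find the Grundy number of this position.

Pile A is a plain Nim pile of size 3, so its Grundy value is 3.
For pile B, compute g(0), g(1), … with moves {2, 4, 5}:
k:     0  1  2  3  4  5  6  7  8
g(k):  0  0  1  1  2  2  3  0  0
So g(8) = 0.
For pile C, compute g(0), g(1), … with moves {3, 7}:
k:     0  1  2  3  4  5  6  7  8
g(k):  0  0  0  1  1  1  0  2  2
So g(8) = 2.
By the Sprague-Grundy theorem, the Grundy value of a sum of independent games is the XOR of the component values.
Combined value = 3 ⊕ 0 ⊕ 2 = 1.

1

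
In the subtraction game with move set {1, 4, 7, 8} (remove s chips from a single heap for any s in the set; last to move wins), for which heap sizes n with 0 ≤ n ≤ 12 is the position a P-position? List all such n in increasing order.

0, 2, 5, 11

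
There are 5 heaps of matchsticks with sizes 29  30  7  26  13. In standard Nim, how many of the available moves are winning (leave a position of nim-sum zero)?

3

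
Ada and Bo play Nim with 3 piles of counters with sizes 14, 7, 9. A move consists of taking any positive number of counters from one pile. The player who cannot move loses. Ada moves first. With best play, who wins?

Nim-sum: 14 ⊕ 7 ⊕ 9 = 0.
The nim-sum is 0, so this is a P-position: the player to move is in a losing position under optimal play; Ada is about to move from it and so loses — Bo wins.

Bo wins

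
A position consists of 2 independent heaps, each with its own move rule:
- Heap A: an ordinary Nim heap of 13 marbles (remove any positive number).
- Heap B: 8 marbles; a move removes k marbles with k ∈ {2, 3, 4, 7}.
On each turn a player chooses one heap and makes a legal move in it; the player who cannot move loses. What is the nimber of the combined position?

Heap A is a plain Nim heap of size 13, so its Grundy value is 13.
For heap B, compute g(0), g(1), … with moves {2, 3, 4, 7}:
g(0) = mex{} = 0
g(1) = mex{} = 0
g(2) = mex{0} = 1
g(3) = mex{0} = 1
g(4) = mex{0,1} = 2
g(5) = mex{0,1} = 2
g(6) = mex{1,2} = 0
g(7) = mex{0,1,2} = 3
g(8) = mex{0,2} = 1
So g(8) = 1.
The value of a disjunctive sum is the nim-sum of the parts.
Combined value = 13 ⊕ 1 = 12.

12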